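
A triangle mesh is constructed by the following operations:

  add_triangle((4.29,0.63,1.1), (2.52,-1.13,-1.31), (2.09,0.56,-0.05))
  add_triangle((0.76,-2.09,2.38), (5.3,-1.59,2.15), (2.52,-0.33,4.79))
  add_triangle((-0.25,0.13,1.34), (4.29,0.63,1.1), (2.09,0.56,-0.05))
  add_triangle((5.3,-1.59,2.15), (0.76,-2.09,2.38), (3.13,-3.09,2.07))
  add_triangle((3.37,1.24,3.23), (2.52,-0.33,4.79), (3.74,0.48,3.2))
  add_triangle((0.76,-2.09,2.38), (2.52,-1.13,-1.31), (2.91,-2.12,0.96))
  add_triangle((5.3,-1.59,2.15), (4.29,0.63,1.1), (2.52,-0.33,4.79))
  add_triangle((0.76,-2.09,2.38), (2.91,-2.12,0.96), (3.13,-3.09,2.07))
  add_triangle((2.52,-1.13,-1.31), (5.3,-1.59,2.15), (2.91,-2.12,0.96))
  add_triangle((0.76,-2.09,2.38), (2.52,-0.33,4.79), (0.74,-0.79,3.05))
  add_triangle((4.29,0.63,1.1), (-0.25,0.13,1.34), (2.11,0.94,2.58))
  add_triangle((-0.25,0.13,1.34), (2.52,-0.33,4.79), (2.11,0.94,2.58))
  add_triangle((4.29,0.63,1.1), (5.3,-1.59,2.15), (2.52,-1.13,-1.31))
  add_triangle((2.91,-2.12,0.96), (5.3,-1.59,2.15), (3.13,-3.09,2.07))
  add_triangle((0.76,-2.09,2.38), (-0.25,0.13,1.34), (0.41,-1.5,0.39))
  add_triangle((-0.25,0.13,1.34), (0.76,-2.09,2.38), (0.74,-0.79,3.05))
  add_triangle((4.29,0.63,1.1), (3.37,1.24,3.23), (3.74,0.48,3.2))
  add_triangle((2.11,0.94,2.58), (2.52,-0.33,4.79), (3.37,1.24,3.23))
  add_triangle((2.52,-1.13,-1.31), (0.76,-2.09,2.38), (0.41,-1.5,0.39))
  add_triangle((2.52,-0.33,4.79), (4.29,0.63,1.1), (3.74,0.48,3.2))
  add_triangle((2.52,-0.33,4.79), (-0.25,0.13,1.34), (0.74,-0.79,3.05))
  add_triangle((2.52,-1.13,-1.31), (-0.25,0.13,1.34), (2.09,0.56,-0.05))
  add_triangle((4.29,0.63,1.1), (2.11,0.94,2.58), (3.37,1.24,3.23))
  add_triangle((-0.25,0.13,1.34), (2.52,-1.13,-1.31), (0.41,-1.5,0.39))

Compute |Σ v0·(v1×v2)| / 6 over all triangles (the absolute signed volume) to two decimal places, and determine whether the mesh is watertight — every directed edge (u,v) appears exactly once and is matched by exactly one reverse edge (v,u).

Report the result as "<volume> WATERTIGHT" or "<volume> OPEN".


33.08 WATERTIGHT

Per-triangle v0·(v1×v2)/6:
  t1: +0.9824
  t2: +6.9766
  t3: +0.3239
  t4: +2.6201
  t5: +1.4669
  t6: +0.8666
  t7: +6.6210
  t8: -0.0632
  t9: +2.4962
  t10: +1.1016
  t11: -0.3896
  t12: +0.9857
  t13: +4.1609
  t14: +1.3004
  t15: +0.1633
  t16: +0.3865
  t17: +1.3110
  t18: +0.6120
  t19: +1.0909
  t20: +0.9166
  t21: +0.5955
  t22: -0.7531
  t23: -0.0203
  t24: -0.6734
Σ = +33.0786 → |volume| = 33.08

Directed edges: 72 total, each appears once with its reverse present → watertight.


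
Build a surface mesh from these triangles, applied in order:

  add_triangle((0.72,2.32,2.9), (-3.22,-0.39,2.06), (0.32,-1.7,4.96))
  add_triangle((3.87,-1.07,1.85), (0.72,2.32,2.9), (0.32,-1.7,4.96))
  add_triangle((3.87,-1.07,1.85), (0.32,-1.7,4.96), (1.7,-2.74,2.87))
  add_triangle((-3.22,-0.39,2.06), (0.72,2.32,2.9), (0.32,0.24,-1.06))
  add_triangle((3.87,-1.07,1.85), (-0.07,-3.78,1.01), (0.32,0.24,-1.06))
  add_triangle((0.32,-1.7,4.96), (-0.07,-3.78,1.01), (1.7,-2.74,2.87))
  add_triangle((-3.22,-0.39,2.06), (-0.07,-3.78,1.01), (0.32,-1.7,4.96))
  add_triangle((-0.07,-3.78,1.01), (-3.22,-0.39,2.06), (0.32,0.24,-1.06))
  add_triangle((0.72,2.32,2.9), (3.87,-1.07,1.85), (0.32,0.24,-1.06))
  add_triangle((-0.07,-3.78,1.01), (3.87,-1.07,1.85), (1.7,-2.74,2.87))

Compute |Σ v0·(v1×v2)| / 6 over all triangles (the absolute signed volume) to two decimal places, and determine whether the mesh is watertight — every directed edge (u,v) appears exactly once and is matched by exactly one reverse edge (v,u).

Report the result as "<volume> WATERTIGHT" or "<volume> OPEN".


50.53 WATERTIGHT

Per-triangle v0·(v1×v2)/6:
  t1: +9.3246
  t2: +10.4671
  t3: +4.8997
  t4: +1.3878
  t5: +2.7514
  t6: +4.4963
  t7: +9.5530
  t8: +1.6269
  t9: +2.5123
  t10: +3.5139
Σ = +50.5330 → |volume| = 50.53

Directed edges: 30 total, each appears once with its reverse present → watertight.


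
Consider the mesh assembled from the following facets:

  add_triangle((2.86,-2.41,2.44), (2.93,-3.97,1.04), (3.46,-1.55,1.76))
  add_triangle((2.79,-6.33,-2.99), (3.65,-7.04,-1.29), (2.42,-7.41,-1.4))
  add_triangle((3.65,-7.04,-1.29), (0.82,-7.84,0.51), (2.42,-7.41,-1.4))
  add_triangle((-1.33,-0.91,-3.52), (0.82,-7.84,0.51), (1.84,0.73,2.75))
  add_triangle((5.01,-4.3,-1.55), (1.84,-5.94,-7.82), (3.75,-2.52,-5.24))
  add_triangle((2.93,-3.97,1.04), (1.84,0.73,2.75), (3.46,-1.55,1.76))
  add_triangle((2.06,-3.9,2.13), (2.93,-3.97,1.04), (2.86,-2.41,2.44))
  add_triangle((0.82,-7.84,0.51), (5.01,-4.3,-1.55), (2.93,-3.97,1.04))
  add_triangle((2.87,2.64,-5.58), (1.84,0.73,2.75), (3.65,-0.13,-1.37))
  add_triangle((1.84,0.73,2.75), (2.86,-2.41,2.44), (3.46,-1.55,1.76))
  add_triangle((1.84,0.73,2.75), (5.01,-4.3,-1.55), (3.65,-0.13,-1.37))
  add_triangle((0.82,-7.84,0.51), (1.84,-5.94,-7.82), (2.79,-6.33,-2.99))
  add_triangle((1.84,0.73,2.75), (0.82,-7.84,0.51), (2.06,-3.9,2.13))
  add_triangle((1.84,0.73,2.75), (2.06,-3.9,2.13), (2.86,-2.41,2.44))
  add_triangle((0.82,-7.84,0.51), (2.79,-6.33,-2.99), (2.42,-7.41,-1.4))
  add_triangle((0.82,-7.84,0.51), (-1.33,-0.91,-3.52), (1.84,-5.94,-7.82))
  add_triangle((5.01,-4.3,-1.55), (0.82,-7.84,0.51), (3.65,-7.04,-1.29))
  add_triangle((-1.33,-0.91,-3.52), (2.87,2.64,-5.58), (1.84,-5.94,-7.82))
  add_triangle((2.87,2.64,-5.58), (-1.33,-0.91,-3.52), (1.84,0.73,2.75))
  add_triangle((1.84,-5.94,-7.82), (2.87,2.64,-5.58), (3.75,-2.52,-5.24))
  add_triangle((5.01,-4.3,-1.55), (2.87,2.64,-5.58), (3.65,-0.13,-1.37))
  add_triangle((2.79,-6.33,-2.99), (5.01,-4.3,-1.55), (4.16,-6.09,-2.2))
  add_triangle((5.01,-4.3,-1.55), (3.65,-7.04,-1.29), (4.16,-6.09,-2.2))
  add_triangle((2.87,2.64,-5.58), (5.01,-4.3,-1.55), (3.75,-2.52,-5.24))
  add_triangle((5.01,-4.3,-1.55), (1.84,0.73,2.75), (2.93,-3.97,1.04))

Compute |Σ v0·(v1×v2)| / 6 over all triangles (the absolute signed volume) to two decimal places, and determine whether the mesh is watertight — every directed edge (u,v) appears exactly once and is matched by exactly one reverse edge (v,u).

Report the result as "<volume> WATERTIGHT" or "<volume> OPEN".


177.24 OPEN

Per-triangle v0·(v1×v2)/6:
  t1: +1.8030
  t2: +3.0288
  t3: +3.4081
  t4: -3.7529
  t5: +19.0849
  t6: -2.3762
  t7: +1.7723
  t8: +10.6706
  t9: +7.9187
  t10: +2.0639
  t11: +8.7866
  t12: +17.4007
  t13: +1.3407
  t14: +1.6224
  t15: +2.0789
  t16: +20.9820
  t17: +3.4495
  t18: +22.9279
  t19: -1.8627
  t20: +19.6020
  t21: +10.7384
  t22: +1.4744
  t23: +2.6404
  t24: +14.6482
  t25: +7.7865
Σ = +177.2372 → |volume| = 177.24

Directed edges: 75 total; 9 unmatched, e.g. (2.79,-6.33,-2.99)→(3.65,-7.04,-1.29) → open.


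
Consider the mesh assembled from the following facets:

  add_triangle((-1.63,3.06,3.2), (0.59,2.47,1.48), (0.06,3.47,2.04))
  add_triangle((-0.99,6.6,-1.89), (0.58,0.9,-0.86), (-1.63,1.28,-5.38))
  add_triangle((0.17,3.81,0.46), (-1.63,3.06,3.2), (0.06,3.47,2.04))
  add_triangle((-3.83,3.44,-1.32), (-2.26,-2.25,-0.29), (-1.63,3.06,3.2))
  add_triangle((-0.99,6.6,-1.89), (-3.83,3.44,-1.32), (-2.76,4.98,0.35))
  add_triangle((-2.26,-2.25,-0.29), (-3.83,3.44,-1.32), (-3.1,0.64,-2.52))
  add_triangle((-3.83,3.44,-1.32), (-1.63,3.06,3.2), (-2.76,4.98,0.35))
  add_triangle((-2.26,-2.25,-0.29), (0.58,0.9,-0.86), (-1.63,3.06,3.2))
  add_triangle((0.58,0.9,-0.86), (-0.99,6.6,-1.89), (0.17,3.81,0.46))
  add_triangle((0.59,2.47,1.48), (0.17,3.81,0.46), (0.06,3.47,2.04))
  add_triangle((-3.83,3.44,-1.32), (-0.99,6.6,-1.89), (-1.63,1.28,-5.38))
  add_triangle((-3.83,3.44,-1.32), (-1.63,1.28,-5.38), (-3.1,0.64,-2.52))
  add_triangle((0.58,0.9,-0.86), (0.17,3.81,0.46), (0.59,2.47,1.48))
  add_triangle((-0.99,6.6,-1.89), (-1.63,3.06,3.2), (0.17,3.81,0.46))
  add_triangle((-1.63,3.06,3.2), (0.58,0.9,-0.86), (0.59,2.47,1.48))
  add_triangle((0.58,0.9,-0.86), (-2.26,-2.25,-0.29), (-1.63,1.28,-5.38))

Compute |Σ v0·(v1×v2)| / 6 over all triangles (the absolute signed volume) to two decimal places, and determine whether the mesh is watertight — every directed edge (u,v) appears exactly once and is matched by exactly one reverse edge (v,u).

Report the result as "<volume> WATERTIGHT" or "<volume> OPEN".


Per-triangle v0·(v1×v2)/6:
  t1: +0.4706
  t2: +4.8958
  t3: +1.6480
  t4: +10.7752
  t5: +7.2162
  t6: +4.6349
  t7: +4.6800
  t8: -2.0624
  t9: +1.7111
  t10: +0.5650
  t11: +17.7463
  t12: +6.4247
  t13: +0.7002
  t14: +5.3227
  t15: -1.1546
  t16: +0.3934
Σ = +63.9671 → |volume| = 63.97

Directed edges: 48 total; 6 unmatched, e.g. (-2.76,4.98,0.35)→(-0.99,6.6,-1.89) → open.

63.97 OPEN


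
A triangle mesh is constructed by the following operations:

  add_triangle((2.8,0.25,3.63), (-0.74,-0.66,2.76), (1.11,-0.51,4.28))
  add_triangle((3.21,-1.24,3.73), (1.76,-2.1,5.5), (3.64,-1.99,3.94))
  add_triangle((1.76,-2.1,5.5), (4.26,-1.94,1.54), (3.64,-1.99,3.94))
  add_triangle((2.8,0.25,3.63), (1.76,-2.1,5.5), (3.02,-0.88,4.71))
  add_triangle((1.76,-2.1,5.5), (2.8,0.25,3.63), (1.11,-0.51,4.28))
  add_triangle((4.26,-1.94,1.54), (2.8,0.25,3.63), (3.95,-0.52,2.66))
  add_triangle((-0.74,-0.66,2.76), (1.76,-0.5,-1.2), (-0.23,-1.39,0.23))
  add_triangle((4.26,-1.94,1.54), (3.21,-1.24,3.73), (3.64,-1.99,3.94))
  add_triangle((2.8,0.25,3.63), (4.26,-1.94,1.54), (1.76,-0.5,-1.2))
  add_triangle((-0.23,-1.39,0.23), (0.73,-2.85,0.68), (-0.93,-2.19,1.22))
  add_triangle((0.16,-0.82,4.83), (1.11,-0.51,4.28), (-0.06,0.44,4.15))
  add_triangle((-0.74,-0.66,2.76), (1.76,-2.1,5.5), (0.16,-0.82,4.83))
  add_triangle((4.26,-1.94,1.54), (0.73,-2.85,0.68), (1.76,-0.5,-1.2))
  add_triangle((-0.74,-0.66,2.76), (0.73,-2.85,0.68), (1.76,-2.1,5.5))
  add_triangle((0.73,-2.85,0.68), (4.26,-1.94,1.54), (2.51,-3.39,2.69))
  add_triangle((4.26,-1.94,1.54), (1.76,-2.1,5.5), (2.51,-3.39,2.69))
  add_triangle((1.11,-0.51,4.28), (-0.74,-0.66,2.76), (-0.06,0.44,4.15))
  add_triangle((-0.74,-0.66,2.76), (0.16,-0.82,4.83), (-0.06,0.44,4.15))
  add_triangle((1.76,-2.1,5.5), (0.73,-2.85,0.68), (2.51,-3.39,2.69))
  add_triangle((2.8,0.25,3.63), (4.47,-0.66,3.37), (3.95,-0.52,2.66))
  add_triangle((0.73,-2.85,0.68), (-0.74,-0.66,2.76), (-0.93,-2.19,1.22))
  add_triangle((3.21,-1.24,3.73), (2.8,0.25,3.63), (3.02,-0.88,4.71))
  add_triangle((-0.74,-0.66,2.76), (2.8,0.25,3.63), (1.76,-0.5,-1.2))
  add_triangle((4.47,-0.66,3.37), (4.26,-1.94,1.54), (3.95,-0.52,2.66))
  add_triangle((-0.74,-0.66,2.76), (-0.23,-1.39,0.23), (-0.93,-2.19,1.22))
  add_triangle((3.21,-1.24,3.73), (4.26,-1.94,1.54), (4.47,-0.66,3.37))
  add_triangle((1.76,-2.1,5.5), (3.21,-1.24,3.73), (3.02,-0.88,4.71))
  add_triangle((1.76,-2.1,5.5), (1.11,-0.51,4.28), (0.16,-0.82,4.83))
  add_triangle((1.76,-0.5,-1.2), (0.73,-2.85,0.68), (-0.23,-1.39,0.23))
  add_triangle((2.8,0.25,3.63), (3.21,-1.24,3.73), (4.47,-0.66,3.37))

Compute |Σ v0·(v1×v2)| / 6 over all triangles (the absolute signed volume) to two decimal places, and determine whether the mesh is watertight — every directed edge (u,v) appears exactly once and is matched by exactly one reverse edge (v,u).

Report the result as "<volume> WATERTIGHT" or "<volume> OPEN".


Per-triangle v0·(v1×v2)/6:
  t1: +0.2698
  t2: +1.2993
  t3: +1.2716
  t4: +0.8894
  t5: +2.0777
  t6: -1.0427
  t7: -0.9442
  t8: +1.0196
  t9: +2.5487
  t10: +0.2661
  t11: +0.9265
  t12: +1.0237
  t13: +3.1932
  t14: +3.6693
  t15: +2.5226
  t16: +6.1158
  t17: -1.2388
  t18: +0.7965
  t19: +2.8062
  t20: +0.2287
  t21: +1.5419
  t22: +0.7977
  t23: -2.1056
  t24: +0.3893
  t25: -0.2233
  t26: +2.2334
  t27: +1.4421
  t28: +1.1841
  t29: +0.4460
  t30: +1.5143
Σ = +34.9192 → |volume| = 34.92

Directed edges: 90 total, each appears once with its reverse present → watertight.

34.92 WATERTIGHT


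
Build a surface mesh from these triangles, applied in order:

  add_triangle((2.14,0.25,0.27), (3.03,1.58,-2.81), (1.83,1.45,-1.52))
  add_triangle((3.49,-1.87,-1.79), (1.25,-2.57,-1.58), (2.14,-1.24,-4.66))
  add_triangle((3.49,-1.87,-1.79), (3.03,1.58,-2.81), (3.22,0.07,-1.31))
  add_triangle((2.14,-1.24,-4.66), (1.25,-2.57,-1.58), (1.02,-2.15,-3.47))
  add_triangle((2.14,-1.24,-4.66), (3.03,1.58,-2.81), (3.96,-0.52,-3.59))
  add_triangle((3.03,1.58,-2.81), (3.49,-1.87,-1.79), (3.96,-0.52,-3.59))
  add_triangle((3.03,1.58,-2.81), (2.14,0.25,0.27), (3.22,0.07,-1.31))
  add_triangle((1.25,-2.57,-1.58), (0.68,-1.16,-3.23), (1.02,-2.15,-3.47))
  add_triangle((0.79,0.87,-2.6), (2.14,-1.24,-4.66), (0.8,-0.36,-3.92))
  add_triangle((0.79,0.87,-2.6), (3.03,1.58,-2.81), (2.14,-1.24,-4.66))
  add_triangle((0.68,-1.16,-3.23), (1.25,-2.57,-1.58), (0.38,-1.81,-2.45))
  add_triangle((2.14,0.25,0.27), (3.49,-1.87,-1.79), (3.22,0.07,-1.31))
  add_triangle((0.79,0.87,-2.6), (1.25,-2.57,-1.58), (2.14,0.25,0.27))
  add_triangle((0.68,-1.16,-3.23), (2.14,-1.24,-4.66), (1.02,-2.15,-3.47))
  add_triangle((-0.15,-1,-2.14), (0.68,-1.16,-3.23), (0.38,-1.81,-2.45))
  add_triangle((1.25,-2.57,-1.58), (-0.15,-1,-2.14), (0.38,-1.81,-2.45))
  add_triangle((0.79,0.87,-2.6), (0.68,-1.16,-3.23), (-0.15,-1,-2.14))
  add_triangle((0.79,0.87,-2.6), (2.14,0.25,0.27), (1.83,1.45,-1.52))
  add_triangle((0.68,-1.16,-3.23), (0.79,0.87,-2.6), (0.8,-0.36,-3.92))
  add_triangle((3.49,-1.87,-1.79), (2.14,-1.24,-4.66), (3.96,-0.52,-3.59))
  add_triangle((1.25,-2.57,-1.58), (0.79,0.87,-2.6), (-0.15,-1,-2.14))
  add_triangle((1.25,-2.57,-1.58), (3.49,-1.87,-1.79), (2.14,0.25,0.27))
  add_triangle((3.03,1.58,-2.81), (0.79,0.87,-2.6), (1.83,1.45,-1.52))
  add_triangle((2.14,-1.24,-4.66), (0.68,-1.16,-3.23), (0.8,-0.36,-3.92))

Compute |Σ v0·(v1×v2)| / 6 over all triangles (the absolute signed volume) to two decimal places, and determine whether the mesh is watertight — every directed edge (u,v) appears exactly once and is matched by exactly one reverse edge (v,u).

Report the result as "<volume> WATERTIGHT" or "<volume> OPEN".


Per-triangle v0·(v1×v2)/6:
  t1: +0.6419
  t2: +3.8865
  t3: +1.9479
  t4: +1.4571
  t5: +3.5906
  t6: +1.7347
  t7: +1.0991
  t8: -0.1343
  t9: +0.9989
  t10: +2.8405
  t11: +0.6057
  t12: +1.1507
  t13: -3.0972
  t14: +0.6314
  t15: +0.2838
  t16: +0.0376
  t17: +0.5529
  t18: -0.7047
  t19: -0.1614
  t20: +3.4039
  t21: -1.6471
  t22: +0.7489
  t23: +0.5085
  t24: +0.6596
Σ = +21.0356 → |volume| = 21.04

Directed edges: 72 total, each appears once with its reverse present → watertight.

21.04 WATERTIGHT


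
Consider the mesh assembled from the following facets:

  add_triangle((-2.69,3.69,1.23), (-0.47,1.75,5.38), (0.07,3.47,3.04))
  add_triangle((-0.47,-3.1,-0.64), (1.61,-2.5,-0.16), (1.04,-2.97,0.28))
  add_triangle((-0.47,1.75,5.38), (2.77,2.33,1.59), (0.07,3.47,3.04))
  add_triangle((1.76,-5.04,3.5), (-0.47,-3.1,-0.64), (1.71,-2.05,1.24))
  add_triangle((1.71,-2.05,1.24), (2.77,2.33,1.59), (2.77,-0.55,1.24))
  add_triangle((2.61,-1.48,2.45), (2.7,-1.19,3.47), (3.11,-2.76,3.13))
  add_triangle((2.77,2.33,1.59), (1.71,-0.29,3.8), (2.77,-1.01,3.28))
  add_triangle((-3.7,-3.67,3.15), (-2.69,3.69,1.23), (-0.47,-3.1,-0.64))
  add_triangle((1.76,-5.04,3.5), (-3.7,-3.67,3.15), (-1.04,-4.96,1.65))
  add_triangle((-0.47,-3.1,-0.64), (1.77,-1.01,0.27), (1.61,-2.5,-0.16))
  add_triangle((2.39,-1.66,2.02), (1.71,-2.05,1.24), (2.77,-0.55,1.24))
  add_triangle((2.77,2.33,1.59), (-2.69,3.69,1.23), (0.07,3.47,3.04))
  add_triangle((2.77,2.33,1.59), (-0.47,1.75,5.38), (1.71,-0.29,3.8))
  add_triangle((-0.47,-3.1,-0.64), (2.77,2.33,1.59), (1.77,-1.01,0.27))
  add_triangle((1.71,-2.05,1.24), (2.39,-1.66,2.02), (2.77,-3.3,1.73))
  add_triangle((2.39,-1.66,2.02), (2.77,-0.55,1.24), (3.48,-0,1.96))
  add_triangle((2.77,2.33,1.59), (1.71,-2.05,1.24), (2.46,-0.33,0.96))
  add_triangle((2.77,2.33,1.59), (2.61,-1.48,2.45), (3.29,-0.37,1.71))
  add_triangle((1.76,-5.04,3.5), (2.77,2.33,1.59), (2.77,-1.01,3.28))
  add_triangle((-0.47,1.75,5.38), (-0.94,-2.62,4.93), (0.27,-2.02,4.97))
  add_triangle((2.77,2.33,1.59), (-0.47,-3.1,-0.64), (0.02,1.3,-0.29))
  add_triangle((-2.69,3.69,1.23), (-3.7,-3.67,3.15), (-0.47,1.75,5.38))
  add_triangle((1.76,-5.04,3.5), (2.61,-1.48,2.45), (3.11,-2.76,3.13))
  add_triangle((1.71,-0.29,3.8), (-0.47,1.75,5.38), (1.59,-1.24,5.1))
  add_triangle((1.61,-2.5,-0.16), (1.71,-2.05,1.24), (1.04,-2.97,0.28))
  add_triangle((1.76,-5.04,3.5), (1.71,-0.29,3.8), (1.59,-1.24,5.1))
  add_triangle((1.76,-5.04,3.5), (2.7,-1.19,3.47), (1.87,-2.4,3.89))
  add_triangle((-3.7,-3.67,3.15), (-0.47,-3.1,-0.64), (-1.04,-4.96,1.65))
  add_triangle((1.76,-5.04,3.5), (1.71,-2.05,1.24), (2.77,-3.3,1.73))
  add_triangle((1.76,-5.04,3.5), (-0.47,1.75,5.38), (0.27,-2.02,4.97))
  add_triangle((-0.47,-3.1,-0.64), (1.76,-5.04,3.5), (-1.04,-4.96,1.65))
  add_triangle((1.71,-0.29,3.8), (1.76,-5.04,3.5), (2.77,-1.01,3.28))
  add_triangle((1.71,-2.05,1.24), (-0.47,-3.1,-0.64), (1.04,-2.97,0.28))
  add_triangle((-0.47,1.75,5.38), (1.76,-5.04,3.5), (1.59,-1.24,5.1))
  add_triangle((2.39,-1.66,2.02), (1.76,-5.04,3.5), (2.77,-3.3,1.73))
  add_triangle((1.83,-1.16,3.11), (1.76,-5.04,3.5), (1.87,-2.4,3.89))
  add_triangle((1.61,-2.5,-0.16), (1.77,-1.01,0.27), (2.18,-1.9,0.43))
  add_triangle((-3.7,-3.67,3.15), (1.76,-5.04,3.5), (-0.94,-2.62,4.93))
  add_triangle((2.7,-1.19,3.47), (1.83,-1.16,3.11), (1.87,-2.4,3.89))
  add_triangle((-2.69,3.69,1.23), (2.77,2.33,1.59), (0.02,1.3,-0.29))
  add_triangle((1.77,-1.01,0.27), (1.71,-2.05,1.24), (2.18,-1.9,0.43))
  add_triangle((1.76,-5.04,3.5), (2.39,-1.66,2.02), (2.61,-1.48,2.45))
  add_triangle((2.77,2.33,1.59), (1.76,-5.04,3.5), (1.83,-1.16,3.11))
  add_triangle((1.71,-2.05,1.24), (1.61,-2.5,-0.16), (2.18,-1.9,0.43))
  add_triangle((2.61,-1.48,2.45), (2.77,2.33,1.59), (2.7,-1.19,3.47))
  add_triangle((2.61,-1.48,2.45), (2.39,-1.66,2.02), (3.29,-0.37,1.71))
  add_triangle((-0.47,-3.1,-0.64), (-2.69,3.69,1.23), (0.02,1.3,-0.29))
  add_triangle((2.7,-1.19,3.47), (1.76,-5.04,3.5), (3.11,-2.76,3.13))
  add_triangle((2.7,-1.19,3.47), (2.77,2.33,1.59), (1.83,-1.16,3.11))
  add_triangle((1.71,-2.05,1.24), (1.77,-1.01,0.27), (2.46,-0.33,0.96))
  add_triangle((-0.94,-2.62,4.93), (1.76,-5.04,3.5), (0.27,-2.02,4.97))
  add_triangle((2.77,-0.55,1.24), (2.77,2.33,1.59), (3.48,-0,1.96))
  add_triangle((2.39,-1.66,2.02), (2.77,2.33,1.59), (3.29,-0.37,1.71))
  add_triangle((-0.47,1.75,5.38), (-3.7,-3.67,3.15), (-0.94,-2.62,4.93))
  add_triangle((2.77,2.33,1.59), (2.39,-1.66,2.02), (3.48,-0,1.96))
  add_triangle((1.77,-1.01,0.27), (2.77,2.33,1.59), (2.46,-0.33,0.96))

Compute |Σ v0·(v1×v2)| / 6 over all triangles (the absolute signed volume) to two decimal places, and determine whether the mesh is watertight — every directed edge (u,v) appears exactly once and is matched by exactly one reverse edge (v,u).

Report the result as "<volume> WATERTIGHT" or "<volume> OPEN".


138.95 WATERTIGHT

Per-triangle v0·(v1×v2)/6:
  t1: +6.7355
  t2: +0.6437
  t3: +5.9262
  t4: +2.5716
  t5: -0.9073
  t6: +0.4368
  t7: +2.9974
  t8: +5.8001
  t9: +8.9093
  t10: -0.1379
  t11: +0.4906
  t12: +3.8754
  t13: +7.2996
  t14: -0.5044
  t15: -0.0974
  t16: +0.5232
  t17: +1.0143
  t18: +1.6815
  t19: +1.2482
  t20: +4.3277
  t21: +0.5958
  t22: +20.9743
  t23: -0.4306
  t24: +2.5225
  t25: +0.5749
  t26: +2.2308
  t27: +1.9749
  t28: +3.7616
  t29: -0.2195
  t30: +2.8349
  t31: +4.1629
  t32: +3.8225
  t33: +0.3481
  t34: +5.9073
  t35: +2.0325
  t36: -0.6637
  t37: +0.1240
  t38: +12.0792
  t39: +0.3011
  t40: +2.4719
  t41: +0.1586
  t42: +0.6379
  t43: -3.0972
  t44: +0.4568
  t45: +1.7373
  t46: +0.3281
  t47: +0.9803
  t48: +2.4376
  t49: +0.8981
  t50: +0.4955
  t51: +4.4206
  t52: +0.4231
  t53: -1.2412
  t54: +10.8264
  t55: +0.9395
  t56: +0.3048
Σ = +138.9455 → |volume| = 138.95

Directed edges: 168 total, each appears once with its reverse present → watertight.


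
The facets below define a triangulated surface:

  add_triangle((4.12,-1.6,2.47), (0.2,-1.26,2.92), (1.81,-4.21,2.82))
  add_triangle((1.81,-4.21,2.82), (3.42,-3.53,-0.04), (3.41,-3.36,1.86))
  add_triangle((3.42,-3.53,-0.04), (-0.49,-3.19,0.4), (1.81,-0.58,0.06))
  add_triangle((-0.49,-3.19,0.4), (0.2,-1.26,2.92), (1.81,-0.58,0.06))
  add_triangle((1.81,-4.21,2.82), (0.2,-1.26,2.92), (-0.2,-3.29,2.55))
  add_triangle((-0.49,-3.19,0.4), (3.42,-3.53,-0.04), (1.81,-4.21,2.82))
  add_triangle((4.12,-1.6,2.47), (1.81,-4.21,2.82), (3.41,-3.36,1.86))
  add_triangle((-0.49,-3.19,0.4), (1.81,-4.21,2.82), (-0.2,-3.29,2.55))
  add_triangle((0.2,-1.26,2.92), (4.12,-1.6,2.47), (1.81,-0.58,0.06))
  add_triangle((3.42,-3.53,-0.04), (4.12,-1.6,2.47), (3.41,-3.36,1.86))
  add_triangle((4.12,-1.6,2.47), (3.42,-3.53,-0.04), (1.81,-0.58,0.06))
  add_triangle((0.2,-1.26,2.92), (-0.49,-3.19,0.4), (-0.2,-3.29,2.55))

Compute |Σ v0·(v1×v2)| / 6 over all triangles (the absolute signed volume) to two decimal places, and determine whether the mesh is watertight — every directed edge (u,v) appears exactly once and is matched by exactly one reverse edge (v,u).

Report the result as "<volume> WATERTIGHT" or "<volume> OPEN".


Per-triangle v0·(v1×v2)/6:
  t1: +5.3347
  t2: +2.7946
  t3: -0.4605
  t4: -2.7914
  t5: +2.2687
  t6: +5.4589
  t7: +2.8691
  t8: +2.4197
  t9: -0.5959
  t10: +2.6433
  t11: +1.7263
  t12: +0.0012
Σ = +21.6686 → |volume| = 21.67

Directed edges: 36 total, each appears once with its reverse present → watertight.

21.67 WATERTIGHT


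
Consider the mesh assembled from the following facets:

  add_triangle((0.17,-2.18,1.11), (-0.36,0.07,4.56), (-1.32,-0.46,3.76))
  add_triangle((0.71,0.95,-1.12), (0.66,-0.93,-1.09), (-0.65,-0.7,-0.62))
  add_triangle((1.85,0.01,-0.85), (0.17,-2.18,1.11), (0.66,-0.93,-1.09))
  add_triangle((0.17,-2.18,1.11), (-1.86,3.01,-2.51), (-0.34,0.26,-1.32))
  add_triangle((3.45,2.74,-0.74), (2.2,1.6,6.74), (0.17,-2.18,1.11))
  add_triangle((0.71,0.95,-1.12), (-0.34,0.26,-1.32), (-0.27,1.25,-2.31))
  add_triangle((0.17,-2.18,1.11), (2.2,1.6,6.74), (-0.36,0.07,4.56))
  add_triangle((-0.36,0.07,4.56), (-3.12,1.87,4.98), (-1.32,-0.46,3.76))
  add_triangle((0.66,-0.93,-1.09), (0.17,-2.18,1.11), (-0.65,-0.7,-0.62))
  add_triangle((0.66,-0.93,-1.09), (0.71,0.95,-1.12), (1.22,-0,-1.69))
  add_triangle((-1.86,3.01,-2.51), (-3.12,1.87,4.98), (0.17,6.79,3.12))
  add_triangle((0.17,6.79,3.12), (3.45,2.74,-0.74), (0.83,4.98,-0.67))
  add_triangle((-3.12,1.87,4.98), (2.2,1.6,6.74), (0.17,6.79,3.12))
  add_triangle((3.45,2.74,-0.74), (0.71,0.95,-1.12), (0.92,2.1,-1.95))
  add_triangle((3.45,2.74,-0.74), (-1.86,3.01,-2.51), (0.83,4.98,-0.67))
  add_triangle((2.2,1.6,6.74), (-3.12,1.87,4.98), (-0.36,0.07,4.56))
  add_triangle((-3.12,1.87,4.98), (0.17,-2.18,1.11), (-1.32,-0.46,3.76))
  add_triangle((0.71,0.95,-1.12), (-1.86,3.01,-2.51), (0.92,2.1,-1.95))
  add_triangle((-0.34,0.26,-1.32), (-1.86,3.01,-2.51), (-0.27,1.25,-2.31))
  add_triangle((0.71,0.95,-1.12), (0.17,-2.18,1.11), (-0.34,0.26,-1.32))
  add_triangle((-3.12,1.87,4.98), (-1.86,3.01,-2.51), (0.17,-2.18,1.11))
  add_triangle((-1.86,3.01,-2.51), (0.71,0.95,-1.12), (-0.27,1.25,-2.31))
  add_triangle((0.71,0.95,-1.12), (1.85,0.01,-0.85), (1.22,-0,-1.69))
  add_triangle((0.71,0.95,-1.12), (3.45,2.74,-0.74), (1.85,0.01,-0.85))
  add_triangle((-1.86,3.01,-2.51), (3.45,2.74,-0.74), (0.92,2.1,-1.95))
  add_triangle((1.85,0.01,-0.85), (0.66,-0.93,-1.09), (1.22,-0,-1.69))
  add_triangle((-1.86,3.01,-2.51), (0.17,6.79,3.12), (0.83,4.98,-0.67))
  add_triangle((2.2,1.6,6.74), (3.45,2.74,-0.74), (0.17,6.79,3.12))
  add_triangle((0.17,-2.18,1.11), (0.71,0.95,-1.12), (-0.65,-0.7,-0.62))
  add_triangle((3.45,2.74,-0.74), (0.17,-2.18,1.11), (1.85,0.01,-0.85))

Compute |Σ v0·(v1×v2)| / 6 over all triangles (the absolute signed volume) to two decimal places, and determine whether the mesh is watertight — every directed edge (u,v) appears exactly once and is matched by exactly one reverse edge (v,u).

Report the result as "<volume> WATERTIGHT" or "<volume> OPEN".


Per-triangle v0·(v1×v2)/6:
  t1: +1.8098
  t2: +0.3540
  t3: +0.8711
  t4: +0.5878
  t5: +9.5029
  t6: +0.1225
  t7: +4.8550
  t8: +2.4676
  t9: +0.6087
  t10: +0.0598
  t11: +22.9772
  t12: +9.7247
  t13: +31.5924
  t14: +0.3728
  t15: +5.9578
  t16: +6.8256
  t17: +0.8876
  t18: +0.2353
  t19: +0.3921
  t20: +0.4122
  t21: +4.5592
  t22: +0.7422
  t23: +0.3311
  t24: +0.9126
  t25: +2.2317
  t26: +0.3235
  t27: +9.5866
  t28: +27.8644
  t29: -0.4411
  t30: +1.5652
Σ = +148.2923 → |volume| = 148.29

Directed edges: 90 total, each appears once with its reverse present → watertight.

148.29 WATERTIGHT


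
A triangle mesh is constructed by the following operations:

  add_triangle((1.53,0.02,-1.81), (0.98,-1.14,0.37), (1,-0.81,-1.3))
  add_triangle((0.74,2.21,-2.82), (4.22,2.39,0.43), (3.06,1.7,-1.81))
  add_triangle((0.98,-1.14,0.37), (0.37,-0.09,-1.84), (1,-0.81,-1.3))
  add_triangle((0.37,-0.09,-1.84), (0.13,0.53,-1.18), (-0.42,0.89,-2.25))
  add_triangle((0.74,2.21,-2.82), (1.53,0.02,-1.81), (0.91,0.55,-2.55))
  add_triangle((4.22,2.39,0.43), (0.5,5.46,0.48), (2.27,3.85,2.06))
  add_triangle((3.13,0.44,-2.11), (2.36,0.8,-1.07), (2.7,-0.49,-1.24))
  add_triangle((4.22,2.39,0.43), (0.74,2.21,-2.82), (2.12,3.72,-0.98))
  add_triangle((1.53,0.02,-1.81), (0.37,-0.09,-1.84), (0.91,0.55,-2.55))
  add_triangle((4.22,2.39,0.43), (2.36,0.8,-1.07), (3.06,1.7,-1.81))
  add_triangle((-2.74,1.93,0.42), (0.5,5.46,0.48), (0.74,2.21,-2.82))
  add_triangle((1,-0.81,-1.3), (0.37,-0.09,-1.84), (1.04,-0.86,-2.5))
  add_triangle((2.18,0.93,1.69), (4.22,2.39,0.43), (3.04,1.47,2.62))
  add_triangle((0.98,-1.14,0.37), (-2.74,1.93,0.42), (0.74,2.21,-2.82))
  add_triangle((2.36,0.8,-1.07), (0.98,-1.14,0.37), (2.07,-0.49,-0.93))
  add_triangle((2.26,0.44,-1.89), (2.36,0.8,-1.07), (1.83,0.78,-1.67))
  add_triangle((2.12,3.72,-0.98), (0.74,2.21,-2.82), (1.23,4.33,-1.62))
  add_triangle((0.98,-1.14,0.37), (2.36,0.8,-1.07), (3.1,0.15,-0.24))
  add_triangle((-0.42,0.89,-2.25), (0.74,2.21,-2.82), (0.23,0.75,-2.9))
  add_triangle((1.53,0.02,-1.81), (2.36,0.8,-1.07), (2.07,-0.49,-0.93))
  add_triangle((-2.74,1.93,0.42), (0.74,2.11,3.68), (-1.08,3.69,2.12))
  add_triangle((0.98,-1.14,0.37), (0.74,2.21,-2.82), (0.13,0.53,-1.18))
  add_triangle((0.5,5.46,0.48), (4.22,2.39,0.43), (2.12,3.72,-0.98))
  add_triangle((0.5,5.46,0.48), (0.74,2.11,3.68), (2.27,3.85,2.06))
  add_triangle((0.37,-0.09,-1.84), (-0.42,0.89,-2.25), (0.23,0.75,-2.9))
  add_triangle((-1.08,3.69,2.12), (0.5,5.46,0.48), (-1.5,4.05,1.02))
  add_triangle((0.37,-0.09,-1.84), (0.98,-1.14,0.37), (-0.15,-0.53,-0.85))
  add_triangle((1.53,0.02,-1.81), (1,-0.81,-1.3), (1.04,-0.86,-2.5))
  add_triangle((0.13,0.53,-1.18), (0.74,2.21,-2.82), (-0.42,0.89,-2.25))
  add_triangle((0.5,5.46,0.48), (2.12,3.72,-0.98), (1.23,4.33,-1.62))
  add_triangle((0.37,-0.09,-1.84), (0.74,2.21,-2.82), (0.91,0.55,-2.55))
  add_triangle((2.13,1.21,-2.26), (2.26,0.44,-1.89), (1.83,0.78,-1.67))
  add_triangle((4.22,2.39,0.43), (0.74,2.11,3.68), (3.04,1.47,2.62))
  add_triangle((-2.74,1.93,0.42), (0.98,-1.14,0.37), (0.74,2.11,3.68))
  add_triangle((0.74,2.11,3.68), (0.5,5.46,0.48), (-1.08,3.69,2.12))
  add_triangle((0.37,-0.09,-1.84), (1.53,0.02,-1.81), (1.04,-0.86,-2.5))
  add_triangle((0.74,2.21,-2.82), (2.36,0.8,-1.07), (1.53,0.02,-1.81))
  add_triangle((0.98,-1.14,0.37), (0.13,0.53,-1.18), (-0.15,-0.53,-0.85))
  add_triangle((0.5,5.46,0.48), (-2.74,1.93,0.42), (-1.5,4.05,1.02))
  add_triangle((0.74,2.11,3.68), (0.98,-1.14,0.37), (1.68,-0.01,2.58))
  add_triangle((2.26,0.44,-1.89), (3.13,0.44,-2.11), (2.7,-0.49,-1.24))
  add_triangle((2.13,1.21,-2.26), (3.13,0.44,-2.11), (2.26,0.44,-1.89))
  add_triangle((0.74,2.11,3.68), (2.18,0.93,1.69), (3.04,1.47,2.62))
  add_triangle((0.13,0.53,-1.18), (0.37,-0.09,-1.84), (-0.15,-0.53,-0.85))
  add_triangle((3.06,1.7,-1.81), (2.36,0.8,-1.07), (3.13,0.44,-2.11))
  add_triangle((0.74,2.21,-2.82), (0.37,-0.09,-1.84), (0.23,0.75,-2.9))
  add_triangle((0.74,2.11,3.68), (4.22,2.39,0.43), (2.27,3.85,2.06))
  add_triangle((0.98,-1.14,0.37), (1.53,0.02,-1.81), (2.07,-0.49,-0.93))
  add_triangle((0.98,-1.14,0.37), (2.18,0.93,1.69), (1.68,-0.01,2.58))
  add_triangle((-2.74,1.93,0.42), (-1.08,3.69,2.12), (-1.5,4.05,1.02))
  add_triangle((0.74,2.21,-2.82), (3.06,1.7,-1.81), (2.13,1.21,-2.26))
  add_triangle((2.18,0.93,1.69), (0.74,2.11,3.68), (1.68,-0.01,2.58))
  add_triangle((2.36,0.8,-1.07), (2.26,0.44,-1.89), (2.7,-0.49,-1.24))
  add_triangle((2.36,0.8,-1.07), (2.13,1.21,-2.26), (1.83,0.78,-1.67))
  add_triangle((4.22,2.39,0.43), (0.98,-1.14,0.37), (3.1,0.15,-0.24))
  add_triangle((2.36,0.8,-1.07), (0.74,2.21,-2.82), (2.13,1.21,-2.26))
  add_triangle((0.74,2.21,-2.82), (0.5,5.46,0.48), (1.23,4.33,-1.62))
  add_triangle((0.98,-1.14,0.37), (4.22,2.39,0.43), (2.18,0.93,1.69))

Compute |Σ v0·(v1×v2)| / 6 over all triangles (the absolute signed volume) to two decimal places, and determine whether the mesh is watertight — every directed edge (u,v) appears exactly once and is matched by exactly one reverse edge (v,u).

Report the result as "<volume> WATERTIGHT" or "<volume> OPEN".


Per-triangle v0·(v1×v2)/6:
  t1: +0.3554
  t2: +2.7399
  t3: +0.0210
  t4: -0.1243
  t5: +0.5599
  t6: +5.8845
  t7: +0.3780
  t8: +3.6240
  t9: +0.2281
  t10: +0.7703
  t11: +7.8781
  t12: -0.0441
  t13: +0.2351
  t14: -0.0930
  t15: +0.3768
  t16: -0.1621
  t17: +1.5628
  t18: +0.3864
  t19: +0.5052
  t20: +0.5249
  t21: +2.7260
  t22: -0.2716
  t23: +5.1150
  t24: +5.2409
  t25: +0.1303
  t26: +2.2003
  t27: +0.2719
  t28: +0.2404
  t29: -0.1137
  t30: +2.2481
  t31: +0.2502
  t32: -0.0346
  t33: +3.3856
  t34: +1.4041
  t35: +5.4024
  t36: +0.2817
  t37: +1.3475
  t38: -0.2297
  t39: +1.3361
  t40: +0.1358
  t41: +0.1292
  t42: +0.1215
  t43: +0.0237
  t44: +0.0739
  t45: +0.2833
  t46: +0.3016
  t47: +4.3265
  t48: +0.2448
  t49: +0.8262
  t50: +1.6149
  t51: +0.8851
  t52: +1.6531
  t53: -0.4763
  t54: -0.0800
  t55: +0.9678
  t56: -0.5205
  t57: +1.3074
  t58: +1.6921
Σ = +70.0478 → |volume| = 70.05

Directed edges: 174 total; 6 unmatched, e.g. (4.22,2.39,0.43)→(2.36,0.8,-1.07) → open.

70.05 OPEN


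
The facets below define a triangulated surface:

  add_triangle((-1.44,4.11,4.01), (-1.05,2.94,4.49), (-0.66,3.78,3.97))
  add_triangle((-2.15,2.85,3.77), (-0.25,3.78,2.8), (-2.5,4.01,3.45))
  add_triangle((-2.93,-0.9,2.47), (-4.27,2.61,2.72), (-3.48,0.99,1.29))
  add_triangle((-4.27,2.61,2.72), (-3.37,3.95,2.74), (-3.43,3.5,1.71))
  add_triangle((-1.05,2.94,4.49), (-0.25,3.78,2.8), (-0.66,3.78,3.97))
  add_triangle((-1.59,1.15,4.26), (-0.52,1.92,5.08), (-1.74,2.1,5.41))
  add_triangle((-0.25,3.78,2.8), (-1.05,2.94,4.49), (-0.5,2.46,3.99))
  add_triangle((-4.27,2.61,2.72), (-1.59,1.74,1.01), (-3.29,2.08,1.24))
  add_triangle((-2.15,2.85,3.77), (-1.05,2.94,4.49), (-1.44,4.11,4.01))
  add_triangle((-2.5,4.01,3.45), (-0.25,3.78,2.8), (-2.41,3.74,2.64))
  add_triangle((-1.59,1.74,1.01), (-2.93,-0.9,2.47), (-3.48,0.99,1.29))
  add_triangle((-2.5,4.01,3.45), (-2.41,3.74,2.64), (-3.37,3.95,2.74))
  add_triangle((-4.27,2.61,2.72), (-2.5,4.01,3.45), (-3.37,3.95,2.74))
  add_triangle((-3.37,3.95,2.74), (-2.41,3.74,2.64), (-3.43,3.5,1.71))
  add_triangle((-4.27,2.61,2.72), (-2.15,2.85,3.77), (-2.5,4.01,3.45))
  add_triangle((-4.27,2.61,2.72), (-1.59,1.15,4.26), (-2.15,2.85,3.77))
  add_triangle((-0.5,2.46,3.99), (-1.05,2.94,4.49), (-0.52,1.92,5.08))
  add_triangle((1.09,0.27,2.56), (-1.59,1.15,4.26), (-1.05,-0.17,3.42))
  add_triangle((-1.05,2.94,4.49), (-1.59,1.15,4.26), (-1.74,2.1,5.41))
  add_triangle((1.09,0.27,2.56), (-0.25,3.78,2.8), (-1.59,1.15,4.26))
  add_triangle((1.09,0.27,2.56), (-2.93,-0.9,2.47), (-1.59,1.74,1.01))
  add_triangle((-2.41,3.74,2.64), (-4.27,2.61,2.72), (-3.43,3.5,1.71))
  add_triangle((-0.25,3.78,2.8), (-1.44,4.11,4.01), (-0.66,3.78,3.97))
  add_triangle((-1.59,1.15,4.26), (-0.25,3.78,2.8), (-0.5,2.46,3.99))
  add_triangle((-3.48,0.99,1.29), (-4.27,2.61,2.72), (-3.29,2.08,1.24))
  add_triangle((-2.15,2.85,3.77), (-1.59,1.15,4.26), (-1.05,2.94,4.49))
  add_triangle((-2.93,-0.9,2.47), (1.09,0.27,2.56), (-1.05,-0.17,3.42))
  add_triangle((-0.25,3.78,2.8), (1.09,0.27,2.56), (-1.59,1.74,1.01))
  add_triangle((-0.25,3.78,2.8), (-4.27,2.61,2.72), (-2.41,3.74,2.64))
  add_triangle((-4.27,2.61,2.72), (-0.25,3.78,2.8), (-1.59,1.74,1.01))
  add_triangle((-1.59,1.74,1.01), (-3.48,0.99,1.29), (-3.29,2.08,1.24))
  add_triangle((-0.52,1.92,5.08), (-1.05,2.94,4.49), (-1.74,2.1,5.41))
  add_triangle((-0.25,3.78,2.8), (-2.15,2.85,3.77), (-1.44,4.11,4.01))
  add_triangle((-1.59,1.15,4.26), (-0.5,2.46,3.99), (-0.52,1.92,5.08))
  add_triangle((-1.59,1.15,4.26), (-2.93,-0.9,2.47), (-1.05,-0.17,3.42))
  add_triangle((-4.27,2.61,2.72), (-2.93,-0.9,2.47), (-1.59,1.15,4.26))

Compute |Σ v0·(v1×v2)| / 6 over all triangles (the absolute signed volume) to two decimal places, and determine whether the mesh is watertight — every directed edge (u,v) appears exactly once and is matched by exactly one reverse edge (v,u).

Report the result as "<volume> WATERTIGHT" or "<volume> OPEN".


Per-triangle v0·(v1×v2)/6:
  t1: +0.7418
  t2: +1.7429
  t3: +2.2633
  t4: +1.2314
  t5: -0.0334
  t6: +0.5161
  t7: +0.6771
  t8: +0.4676
  t9: +1.2655
  t10: +0.8370
  t11: -1.4564
  t12: +0.3159
  t13: +1.4506
  t14: +0.3557
  t15: +2.2096
  t16: +3.2449
  t17: +0.3795
  t18: +1.5200
  t19: +0.0584
  t20: +4.6296
  t21: -3.7753
  t22: -1.8697
  t23: +0.6117
  t24: -1.3434
  t25: +0.7380
  t26: +1.7256
  t27: +0.3393
  t28: -1.9983
  t29: -1.4083
  t30: +1.4509
  t31: -0.2638
  t32: +1.2207
  t33: -0.0277
  t34: -0.9657
  t35: +1.8106
  t36: +6.2950
Σ = +24.9567 → |volume| = 24.96

Directed edges: 108 total, each appears once with its reverse present → watertight.

24.96 WATERTIGHT


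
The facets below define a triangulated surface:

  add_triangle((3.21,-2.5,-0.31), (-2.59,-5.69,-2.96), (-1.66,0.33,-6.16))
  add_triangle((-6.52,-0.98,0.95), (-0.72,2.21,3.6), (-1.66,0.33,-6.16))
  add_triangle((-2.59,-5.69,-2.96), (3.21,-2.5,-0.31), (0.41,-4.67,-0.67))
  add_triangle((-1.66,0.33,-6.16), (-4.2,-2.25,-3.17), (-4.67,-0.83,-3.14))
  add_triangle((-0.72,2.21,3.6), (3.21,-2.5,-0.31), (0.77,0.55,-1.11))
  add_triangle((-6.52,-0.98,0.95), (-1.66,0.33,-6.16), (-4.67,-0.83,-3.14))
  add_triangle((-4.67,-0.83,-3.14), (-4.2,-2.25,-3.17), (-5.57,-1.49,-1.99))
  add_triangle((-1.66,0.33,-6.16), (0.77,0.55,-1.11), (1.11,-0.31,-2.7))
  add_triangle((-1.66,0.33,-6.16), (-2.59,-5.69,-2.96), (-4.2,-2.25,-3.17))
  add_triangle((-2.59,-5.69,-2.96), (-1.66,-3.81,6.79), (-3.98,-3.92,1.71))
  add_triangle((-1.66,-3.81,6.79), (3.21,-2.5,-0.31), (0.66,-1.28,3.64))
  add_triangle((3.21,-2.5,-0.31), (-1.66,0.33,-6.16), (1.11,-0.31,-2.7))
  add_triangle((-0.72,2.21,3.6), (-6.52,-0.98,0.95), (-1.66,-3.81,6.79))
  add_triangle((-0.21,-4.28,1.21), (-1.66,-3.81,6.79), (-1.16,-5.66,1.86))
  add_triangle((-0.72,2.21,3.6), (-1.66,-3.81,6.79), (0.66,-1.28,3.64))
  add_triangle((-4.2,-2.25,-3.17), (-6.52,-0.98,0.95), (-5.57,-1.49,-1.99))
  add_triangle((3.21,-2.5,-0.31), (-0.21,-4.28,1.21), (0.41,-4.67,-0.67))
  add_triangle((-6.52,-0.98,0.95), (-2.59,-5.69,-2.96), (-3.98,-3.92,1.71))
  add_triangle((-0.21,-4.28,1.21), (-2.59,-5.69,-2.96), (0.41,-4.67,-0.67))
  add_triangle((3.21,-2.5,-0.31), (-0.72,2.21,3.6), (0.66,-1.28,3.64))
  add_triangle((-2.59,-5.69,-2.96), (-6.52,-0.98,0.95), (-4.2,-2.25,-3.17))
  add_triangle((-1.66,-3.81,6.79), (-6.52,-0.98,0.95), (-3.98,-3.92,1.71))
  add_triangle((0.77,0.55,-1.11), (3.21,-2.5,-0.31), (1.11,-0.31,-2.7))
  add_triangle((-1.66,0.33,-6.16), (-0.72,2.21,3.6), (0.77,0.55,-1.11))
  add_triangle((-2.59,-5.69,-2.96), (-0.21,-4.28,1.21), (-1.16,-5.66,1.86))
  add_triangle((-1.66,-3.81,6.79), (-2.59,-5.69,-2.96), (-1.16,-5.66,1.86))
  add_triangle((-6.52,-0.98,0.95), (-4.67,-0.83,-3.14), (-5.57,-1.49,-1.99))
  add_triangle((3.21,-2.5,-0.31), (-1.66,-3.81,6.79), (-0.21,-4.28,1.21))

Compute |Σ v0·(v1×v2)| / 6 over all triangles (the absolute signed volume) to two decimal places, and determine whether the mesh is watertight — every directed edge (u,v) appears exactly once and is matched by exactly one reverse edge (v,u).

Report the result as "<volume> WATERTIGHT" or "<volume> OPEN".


Per-triangle v0·(v1×v2)/6:
  t1: +24.4071
  t2: +18.3281
  t3: +4.8726
  t4: +6.0709
  t5: +3.0853
  t6: +3.2968
  t7: +2.1886
  t8: +1.4245
  t9: +15.6369
  t10: +18.5294
  t11: +7.3944
  t12: +3.2105
  t13: +30.0184
  t14: +3.3224
  t15: +7.2812
  t16: +2.2452
  t17: +4.2679
  t18: +18.5563
  t19: +5.3636
  t20: +4.7148
  t21: +15.9140
  t22: +19.2642
  t23: +1.2876
  t24: +3.4886
  t25: +3.3037
  t26: +11.4440
  t27: +2.3202
  t28: +12.5128
Σ = +253.7498 → |volume| = 253.75

Directed edges: 84 total, each appears once with its reverse present → watertight.

253.75 WATERTIGHT


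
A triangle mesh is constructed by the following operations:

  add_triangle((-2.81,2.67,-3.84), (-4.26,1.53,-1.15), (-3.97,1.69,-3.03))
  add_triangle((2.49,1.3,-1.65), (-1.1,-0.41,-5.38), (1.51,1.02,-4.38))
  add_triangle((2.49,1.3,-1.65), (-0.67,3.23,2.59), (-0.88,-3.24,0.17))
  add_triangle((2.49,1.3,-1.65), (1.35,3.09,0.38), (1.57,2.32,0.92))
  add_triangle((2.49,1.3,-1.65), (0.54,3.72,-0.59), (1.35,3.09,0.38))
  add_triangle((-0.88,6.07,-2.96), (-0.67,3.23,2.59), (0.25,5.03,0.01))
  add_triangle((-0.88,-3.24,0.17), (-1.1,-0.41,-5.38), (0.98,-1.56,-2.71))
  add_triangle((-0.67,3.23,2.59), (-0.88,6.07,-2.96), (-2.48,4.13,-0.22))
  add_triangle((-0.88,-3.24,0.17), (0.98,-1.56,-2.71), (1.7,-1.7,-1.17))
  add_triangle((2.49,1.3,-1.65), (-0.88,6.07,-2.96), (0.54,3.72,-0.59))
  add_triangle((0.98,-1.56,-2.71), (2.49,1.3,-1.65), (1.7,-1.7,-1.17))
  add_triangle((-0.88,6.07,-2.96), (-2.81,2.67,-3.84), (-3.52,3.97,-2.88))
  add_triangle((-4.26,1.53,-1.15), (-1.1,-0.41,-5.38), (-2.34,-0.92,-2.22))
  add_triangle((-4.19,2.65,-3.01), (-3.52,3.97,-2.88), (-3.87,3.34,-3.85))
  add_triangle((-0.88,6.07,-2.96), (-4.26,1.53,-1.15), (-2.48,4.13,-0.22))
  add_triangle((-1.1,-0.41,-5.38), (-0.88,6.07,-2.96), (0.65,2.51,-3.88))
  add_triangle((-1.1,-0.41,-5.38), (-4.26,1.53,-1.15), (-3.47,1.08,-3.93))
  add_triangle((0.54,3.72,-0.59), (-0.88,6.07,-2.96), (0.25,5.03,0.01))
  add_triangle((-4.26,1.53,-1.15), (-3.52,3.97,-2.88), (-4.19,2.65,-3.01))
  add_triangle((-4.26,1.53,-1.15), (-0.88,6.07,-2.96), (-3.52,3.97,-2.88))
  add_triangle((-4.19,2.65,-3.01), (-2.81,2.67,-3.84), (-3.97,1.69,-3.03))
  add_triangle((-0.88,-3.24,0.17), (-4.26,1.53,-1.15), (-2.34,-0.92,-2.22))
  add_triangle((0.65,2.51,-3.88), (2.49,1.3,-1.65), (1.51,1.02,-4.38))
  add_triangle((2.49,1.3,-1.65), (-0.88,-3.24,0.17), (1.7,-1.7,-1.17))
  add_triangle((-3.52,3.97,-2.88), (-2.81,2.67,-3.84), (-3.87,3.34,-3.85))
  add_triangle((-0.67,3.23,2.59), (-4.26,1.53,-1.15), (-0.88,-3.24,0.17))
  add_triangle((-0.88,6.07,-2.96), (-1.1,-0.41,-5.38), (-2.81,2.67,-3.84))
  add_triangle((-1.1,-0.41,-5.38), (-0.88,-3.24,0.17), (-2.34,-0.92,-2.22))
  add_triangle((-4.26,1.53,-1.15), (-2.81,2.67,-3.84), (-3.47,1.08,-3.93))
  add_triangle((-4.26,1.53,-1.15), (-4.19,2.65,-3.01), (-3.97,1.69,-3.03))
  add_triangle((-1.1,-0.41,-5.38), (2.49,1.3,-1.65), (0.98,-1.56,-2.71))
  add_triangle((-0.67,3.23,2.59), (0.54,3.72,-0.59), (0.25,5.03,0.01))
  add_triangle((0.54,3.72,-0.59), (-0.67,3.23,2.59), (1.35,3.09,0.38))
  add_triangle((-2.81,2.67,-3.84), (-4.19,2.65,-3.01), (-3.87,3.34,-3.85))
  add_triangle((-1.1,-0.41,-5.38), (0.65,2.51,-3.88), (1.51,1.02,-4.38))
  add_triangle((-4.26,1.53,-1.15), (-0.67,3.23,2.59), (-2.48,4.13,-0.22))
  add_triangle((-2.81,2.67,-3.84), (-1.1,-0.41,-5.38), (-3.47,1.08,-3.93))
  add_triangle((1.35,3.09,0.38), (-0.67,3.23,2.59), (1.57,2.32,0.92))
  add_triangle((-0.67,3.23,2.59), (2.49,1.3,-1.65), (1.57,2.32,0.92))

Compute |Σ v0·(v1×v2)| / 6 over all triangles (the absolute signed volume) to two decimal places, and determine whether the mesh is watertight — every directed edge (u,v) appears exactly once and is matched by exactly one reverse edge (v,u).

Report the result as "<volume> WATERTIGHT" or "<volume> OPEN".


Per-triangle v0·(v1×v2)/6:
  t1: -1.7312
  t2: +0.3569
  t3: +1.8626
  t4: +1.1469
  t5: +2.0484
  t6: +4.6288
  t7: +5.5848
  t8: +7.5609
  t9: +2.3046
  t10: +4.4262
  t11: +2.1754
  t12: +5.2461
  t13: +5.4454
  t14: +1.0839
  t15: +8.0976
  t16: +8.8388
  t17: +1.1109
  t18: +1.4766
  t19: +2.0406
  t20: +2.6536
  t21: +1.1551
  t22: +4.5196
  t23: +2.7126
  t24: -0.3934
  t25: +0.7261
  t26: +7.8609
  t27: +10.7005
  t28: +4.8856
  t29: +3.8933
  t30: +1.2398
  t31: +5.3925
  t32: +0.3532
  t33: +2.3482
  t34: +0.4680
  t35: +4.2997
  t36: +5.4187
  t37: +4.5788
  t38: +1.3086
  t39: -1.5762
Σ = +126.2493 → |volume| = 126.25

Directed edges: 117 total; 3 unmatched, e.g. (2.49,1.3,-1.65)→(-0.88,6.07,-2.96) → open.

126.25 OPEN


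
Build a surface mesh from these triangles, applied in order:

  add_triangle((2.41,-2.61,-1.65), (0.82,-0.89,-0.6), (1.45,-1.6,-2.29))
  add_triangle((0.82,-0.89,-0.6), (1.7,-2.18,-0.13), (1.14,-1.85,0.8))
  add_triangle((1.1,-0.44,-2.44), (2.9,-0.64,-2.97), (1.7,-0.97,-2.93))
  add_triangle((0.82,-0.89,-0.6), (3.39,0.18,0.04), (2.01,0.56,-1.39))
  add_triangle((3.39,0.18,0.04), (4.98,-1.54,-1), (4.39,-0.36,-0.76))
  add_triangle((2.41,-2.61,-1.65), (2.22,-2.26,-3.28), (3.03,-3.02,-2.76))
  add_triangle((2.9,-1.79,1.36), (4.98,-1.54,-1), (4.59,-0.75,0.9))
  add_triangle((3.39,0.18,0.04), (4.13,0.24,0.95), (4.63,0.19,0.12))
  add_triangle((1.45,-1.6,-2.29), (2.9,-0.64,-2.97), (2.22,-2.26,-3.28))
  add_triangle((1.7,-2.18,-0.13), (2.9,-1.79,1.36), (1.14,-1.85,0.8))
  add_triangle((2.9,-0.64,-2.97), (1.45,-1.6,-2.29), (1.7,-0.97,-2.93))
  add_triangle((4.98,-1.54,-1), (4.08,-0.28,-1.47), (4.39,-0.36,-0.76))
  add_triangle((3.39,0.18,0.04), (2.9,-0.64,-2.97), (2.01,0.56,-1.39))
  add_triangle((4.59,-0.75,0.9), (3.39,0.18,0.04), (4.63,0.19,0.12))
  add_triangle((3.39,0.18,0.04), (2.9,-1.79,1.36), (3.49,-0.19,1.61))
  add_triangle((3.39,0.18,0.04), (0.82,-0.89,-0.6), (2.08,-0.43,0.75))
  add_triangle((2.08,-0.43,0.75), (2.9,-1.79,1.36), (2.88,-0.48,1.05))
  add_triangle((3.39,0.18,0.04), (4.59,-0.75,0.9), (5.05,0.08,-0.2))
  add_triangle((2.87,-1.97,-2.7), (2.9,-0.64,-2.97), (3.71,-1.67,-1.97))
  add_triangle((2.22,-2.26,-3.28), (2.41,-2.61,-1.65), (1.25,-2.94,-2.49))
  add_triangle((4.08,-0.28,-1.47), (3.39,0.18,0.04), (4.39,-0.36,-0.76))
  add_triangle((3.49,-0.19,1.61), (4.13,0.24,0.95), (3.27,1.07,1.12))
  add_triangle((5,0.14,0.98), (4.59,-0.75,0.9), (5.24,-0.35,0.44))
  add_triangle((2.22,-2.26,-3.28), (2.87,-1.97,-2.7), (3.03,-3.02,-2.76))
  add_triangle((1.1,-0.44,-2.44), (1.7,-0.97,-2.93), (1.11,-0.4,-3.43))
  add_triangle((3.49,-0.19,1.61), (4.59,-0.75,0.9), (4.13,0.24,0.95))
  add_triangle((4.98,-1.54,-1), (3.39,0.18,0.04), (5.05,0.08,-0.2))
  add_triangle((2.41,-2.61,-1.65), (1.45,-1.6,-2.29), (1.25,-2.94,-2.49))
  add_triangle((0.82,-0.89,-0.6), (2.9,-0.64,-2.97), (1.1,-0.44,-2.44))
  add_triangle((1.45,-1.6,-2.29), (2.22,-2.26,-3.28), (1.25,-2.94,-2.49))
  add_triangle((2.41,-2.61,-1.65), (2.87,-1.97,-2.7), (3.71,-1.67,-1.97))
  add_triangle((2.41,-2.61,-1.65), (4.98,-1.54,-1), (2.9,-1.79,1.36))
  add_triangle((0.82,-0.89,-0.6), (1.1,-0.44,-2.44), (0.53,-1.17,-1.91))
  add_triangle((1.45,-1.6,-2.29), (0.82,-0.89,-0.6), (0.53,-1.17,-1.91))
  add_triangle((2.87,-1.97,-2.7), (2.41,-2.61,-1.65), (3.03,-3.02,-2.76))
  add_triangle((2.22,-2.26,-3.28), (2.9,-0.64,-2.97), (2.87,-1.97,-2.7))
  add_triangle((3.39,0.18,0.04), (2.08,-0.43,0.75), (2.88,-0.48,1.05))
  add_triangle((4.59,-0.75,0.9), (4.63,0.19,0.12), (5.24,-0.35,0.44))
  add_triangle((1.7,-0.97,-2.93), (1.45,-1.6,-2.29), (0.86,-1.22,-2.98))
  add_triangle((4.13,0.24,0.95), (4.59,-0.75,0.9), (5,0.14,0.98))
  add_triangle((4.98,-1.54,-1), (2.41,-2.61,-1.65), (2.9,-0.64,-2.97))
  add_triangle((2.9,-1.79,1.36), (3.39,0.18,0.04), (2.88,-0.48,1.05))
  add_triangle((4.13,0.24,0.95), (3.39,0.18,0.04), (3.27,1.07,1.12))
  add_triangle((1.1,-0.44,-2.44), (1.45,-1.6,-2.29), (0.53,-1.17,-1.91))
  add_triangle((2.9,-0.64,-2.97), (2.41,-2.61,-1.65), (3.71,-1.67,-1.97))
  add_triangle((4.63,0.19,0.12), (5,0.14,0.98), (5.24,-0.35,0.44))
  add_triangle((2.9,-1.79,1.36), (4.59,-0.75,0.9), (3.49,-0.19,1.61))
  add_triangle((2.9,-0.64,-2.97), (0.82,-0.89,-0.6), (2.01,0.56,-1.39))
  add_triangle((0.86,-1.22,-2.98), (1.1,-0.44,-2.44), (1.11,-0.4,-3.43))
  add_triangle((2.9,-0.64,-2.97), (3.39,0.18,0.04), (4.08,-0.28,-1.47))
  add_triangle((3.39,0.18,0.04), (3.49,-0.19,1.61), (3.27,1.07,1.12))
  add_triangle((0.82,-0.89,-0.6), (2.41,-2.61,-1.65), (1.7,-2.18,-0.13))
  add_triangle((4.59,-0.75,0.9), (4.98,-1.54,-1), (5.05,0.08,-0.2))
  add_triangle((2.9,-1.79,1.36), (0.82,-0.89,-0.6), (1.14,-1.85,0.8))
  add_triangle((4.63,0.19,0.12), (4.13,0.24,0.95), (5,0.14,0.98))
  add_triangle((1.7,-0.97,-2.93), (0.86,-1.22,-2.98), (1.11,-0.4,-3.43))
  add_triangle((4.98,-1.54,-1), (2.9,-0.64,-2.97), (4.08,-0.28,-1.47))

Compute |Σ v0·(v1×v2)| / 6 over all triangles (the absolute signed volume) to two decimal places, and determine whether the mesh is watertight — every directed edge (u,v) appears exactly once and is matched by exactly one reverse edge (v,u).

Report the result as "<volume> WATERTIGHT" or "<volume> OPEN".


Per-triangle v0·(v1×v2)/6:
  t1: +0.0006
  t2: +0.0185
  t3: +0.2643
  t4: -0.9018
  t5: +0.4728
  t6: +0.1451
  t7: +2.4297
  t8: +0.0292
  t9: +0.0661
  t10: +0.6588
  t11: +0.5041
  t12: +0.6378
  t13: +1.4036
  t14: +0.0100
  t15: -1.4420
  t16: -0.5688
  t17: -0.0173
  t18: +0.2357
  t19: +1.0835
  t20: +1.2161
  t21: +0.2809
  t22: +0.5884
  t23: +0.4299
  t24: +0.5677
  t25: +0.0447
  t26: +0.6071
  t27: -0.1521
  t28: -0.8071
  t29: -0.4730
  t30: +0.0616
  t31: +0.9538
  t32: +3.8707
  t33: -0.2897
  t34: +0.0944
  t35: +0.2362
  t36: +0.8549
  t37: -0.0508
  t38: -0.1203
  t39: +0.3711
  t40: +0.1029
  t41: +3.9440
  t42: +0.6418
  t43: +0.4438
  t44: +0.3000
  t45: -1.5010
  t46: +0.3555
  t47: +1.1622
  t48: -0.3454
  t49: -0.1641
  t50: +0.1619
  t51: -1.0238
  t52: +0.0061
  t53: +2.0299
  t54: -0.5947
  t55: +0.0887
  t56: +0.4125
  t57: +1.8068
Σ = +21.1413 → |volume| = 21.14

Directed edges: 171 total; 9 unmatched, e.g. (1.7,-2.18,-0.13)→(2.9,-1.79,1.36) → open.

21.14 OPEN
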